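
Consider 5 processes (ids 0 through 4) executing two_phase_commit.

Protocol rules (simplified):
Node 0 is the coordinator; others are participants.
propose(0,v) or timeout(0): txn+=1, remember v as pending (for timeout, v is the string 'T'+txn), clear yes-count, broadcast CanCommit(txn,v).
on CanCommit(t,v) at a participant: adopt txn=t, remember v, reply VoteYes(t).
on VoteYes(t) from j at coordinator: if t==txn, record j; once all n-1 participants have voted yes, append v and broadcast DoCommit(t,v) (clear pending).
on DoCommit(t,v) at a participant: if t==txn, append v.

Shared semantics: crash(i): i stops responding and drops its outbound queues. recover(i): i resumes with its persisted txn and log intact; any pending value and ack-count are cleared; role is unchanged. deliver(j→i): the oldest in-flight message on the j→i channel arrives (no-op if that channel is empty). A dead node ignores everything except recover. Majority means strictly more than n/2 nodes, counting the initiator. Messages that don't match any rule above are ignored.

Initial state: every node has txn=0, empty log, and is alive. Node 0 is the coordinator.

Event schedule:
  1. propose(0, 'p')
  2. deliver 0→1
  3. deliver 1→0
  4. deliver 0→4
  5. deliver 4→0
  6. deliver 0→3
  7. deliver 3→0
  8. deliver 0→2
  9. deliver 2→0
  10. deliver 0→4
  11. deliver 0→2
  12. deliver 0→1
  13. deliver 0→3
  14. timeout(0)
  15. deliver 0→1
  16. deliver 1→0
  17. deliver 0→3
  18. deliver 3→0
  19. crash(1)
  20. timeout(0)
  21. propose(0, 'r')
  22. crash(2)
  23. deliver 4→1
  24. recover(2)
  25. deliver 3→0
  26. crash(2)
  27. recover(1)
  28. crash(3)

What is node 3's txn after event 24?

e1 propose(0,'p'): 0[coor,t=1,-]
e2 deliver 0→1: 1[part,t=1,-]
e3 deliver 1→0: ·
e4 deliver 0→4: 4[part,t=1,-]
e5 deliver 4→0: ·
e6 deliver 0→3: 3[part,t=1,-]
e7 deliver 3→0: ·
e8 deliver 0→2: 2[part,t=1,-]
e9 deliver 2→0: 0[coor,t=1,p]
e10 deliver 0→4: 4[part,t=1,p]
e11 deliver 0→2: 2[part,t=1,p]
e12 deliver 0→1: 1[part,t=1,p]
e13 deliver 0→3: 3[part,t=1,p]
e14 timeout(0): 0[coor,t=2,p]
e15 deliver 0→1: 1[part,t=2,p]
e16 deliver 1→0: ·
e17 deliver 0→3: 3[part,t=2,p]
e18 deliver 3→0: ·
e19 crash(1): 1[✗part,t=2,p]
e20 timeout(0): 0[coor,t=3,p]
e21 propose(0,'r'): 0[coor,t=4,p]
e22 crash(2): 2[✗part,t=1,p]
e23 deliver 4→1: ·
e24 recover(2): 2[part,t=1,p]

2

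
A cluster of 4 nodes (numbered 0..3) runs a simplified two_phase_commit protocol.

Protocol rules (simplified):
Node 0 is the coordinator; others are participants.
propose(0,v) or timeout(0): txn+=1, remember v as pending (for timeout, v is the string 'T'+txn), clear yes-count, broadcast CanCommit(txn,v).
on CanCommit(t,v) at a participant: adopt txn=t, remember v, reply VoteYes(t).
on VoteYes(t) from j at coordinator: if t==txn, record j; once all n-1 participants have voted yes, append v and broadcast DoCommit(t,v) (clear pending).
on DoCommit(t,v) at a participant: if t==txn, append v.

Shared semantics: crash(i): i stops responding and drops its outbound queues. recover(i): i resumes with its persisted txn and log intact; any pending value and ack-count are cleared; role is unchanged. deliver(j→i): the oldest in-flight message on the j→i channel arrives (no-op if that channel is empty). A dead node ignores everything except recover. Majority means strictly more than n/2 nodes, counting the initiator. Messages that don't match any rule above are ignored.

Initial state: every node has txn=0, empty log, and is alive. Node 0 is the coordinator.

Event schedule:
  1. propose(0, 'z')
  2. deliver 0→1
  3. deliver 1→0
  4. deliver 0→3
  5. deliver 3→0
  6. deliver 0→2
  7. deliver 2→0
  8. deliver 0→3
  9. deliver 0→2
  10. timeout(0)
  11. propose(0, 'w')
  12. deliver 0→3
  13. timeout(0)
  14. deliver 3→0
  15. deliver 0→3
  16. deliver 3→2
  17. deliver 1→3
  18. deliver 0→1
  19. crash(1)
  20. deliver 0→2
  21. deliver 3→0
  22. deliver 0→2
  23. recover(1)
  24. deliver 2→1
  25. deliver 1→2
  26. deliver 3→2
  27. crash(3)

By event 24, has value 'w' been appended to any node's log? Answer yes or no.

no

step 1 propose(0,'z'): 0={coor,t=1,log=-}
step 2 deliver 0→1: 1={part,t=1,log=-}
step 3 deliver 1→0: —
step 4 deliver 0→3: 3={part,t=1,log=-}
step 5 deliver 3→0: —
step 6 deliver 0→2: 2={part,t=1,log=-}
step 7 deliver 2→0: 0={coor,t=1,log=z}
step 8 deliver 0→3: 3={part,t=1,log=z}
step 9 deliver 0→2: 2={part,t=1,log=z}
step 10 timeout(0): 0={coor,t=2,log=z}
step 11 propose(0,'w'): 0={coor,t=3,log=z}
step 12 deliver 0→3: 3={part,t=2,log=z}
step 13 timeout(0): 0={coor,t=4,log=z}
step 14 deliver 3→0: —
step 15 deliver 0→3: 3={part,t=3,log=z}
step 16 deliver 3→2: —
step 17 deliver 1→3: —
step 18 deliver 0→1: 1={part,t=1,log=z}
step 19 crash(1): 1={✗part,t=1,log=z}
step 20 deliver 0→2: 2={part,t=2,log=z}
step 21 deliver 3→0: —
step 22 deliver 0→2: 2={part,t=3,log=z}
step 23 recover(1): 1={part,t=1,log=z}
step 24 deliver 2→1: —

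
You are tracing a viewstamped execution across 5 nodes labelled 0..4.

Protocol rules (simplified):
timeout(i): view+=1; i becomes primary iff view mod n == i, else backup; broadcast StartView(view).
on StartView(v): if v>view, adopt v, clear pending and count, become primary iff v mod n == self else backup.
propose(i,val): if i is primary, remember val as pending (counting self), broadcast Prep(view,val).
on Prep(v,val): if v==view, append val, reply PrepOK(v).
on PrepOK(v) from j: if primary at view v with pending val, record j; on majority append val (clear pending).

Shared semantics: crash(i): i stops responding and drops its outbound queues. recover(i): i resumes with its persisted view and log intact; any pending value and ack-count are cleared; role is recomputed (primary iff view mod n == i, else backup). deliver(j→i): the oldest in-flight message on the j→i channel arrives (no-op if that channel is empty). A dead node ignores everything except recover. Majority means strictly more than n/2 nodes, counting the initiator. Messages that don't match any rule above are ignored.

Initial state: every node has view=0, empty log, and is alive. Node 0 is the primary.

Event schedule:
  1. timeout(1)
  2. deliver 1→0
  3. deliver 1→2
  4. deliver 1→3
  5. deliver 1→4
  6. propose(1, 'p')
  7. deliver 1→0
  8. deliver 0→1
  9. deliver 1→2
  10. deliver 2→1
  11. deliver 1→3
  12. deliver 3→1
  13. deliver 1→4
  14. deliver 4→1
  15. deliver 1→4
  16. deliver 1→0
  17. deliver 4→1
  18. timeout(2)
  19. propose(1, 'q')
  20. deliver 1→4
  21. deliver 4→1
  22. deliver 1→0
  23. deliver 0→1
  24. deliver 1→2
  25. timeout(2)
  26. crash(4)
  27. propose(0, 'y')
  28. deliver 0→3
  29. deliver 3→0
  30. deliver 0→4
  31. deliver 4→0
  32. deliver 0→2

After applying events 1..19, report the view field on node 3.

1

1. timeout(1):  <1:prim v1 ->
2. deliver 1→0:  <0:back v1 ->
3. deliver 1→2:  <2:back v1 ->
4. deliver 1→3:  <3:back v1 ->
5. deliver 1→4:  <4:back v1 ->
6. propose(1,'p'):  nop
7. deliver 1→0:  <0:back v1 p>
8. deliver 0→1:  nop
9. deliver 1→2:  <2:back v1 p>
10. deliver 2→1:  <1:prim v1 p>
11. deliver 1→3:  <3:back v1 p>
12. deliver 3→1:  nop
13. deliver 1→4:  <4:back v1 p>
14. deliver 4→1:  nop
15. deliver 1→4:  nop
16. deliver 1→0:  nop
17. deliver 4→1:  nop
18. timeout(2):  <2:prim v2 p>
19. propose(1,'q'):  nop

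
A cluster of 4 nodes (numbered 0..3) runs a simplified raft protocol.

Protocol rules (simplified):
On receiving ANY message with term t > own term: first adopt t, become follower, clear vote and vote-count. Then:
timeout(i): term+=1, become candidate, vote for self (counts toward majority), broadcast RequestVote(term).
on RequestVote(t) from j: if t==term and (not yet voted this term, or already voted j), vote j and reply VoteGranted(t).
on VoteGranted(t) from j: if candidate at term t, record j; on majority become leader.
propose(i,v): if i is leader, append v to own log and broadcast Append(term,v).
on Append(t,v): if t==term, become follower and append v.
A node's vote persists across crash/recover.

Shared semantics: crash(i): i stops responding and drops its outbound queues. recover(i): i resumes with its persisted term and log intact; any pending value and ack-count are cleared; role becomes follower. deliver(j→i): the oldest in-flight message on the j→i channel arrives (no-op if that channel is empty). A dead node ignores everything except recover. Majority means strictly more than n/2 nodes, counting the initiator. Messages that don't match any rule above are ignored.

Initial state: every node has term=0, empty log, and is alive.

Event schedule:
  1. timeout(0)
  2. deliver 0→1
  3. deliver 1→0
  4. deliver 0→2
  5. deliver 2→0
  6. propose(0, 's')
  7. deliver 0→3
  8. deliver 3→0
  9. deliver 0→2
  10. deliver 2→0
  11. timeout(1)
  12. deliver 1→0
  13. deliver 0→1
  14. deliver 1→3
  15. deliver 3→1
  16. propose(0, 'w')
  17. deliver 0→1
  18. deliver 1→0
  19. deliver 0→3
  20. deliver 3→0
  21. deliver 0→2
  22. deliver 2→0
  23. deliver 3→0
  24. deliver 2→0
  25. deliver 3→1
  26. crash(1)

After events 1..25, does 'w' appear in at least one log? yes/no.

step 1 timeout(0): 0={cand,t=1,log=-}
step 2 deliver 0→1: 1={foll,t=1,log=-}
step 3 deliver 1→0: —
step 4 deliver 0→2: 2={foll,t=1,log=-}
step 5 deliver 2→0: 0={lead,t=1,log=-}
step 6 propose(0,'s'): 0={lead,t=1,log=s}
step 7 deliver 0→3: 3={foll,t=1,log=-}
step 8 deliver 3→0: —
step 9 deliver 0→2: 2={foll,t=1,log=s}
step 10 deliver 2→0: —
step 11 timeout(1): 1={cand,t=2,log=-}
step 12 deliver 1→0: 0={foll,t=2,log=s}
step 13 deliver 0→1: —
step 14 deliver 1→3: 3={foll,t=2,log=-}
step 15 deliver 3→1: —
step 16 propose(0,'w'): —
step 17 deliver 0→1: 1={lead,t=2,log=-}
step 18 deliver 1→0: —
step 19 deliver 0→3: —
step 20 deliver 3→0: —
step 21 deliver 0→2: —
step 22 deliver 2→0: —
step 23 deliver 3→0: —
step 24 deliver 2→0: —
step 25 deliver 3→1: —

no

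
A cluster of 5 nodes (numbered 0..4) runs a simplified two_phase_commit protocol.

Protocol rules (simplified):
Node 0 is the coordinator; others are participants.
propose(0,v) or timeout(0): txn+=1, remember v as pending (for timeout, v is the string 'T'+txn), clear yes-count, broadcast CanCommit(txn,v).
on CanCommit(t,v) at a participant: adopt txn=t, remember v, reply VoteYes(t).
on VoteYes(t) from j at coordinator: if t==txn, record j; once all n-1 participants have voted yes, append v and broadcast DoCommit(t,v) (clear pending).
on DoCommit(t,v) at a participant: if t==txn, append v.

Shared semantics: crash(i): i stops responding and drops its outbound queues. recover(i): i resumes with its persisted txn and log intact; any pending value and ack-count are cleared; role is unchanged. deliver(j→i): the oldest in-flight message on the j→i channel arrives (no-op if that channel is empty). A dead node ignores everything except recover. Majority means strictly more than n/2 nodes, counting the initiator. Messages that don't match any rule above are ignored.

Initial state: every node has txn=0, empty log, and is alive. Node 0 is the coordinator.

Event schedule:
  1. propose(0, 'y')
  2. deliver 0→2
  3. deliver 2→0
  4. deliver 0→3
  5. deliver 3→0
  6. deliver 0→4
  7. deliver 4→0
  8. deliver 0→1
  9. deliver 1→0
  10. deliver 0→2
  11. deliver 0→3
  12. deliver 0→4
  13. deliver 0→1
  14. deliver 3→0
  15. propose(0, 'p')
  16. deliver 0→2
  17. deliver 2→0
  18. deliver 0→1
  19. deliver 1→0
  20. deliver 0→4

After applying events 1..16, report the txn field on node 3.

[1] propose(0,'y') → N0(coor t1 [-])
[2] deliver 0→2 → N2(part t1 [-])
[3] deliver 2→0 → ∅
[4] deliver 0→3 → N3(part t1 [-])
[5] deliver 3→0 → ∅
[6] deliver 0→4 → N4(part t1 [-])
[7] deliver 4→0 → ∅
[8] deliver 0→1 → N1(part t1 [-])
[9] deliver 1→0 → N0(coor t1 [y])
[10] deliver 0→2 → N2(part t1 [y])
[11] deliver 0→3 → N3(part t1 [y])
[12] deliver 0→4 → N4(part t1 [y])
[13] deliver 0→1 → N1(part t1 [y])
[14] deliver 3→0 → ∅
[15] propose(0,'p') → N0(coor t2 [y])
[16] deliver 0→2 → N2(part t2 [y])

1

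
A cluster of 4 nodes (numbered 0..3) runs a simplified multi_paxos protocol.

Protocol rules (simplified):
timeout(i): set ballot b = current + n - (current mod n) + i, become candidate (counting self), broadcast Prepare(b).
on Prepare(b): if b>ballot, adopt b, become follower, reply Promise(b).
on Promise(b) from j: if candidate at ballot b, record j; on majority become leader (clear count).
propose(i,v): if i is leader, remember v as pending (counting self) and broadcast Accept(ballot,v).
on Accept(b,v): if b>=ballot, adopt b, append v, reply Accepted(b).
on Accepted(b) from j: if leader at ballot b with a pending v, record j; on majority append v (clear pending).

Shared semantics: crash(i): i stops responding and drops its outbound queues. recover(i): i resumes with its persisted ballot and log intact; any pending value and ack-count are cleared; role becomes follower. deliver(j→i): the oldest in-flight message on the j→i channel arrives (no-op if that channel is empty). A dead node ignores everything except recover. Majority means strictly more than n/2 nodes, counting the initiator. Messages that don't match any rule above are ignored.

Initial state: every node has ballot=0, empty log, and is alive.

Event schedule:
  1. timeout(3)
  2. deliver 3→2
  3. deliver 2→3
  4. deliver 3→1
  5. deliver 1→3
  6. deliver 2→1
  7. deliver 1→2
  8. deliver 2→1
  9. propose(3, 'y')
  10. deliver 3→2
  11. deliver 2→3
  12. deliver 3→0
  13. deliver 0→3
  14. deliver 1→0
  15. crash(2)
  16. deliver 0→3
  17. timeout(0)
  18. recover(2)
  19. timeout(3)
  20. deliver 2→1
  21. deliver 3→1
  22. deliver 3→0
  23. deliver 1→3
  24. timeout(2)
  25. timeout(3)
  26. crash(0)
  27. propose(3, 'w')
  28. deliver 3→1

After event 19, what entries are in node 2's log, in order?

y

1. timeout(3):  <3:cand b7 ->
2. deliver 3→2:  <2:foll b7 ->
3. deliver 2→3:  nop
4. deliver 3→1:  <1:foll b7 ->
5. deliver 1→3:  <3:lead b7 ->
6. deliver 2→1:  nop
7. deliver 1→2:  nop
8. deliver 2→1:  nop
9. propose(3,'y'):  nop
10. deliver 3→2:  <2:foll b7 y>
11. deliver 2→3:  nop
12. deliver 3→0:  <0:foll b7 ->
13. deliver 0→3:  nop
14. deliver 1→0:  nop
15. crash(2):  <2:✗foll b7 y>
16. deliver 0→3:  nop
17. timeout(0):  <0:cand b8 ->
18. recover(2):  <2:foll b7 y>
19. timeout(3):  <3:cand b11 ->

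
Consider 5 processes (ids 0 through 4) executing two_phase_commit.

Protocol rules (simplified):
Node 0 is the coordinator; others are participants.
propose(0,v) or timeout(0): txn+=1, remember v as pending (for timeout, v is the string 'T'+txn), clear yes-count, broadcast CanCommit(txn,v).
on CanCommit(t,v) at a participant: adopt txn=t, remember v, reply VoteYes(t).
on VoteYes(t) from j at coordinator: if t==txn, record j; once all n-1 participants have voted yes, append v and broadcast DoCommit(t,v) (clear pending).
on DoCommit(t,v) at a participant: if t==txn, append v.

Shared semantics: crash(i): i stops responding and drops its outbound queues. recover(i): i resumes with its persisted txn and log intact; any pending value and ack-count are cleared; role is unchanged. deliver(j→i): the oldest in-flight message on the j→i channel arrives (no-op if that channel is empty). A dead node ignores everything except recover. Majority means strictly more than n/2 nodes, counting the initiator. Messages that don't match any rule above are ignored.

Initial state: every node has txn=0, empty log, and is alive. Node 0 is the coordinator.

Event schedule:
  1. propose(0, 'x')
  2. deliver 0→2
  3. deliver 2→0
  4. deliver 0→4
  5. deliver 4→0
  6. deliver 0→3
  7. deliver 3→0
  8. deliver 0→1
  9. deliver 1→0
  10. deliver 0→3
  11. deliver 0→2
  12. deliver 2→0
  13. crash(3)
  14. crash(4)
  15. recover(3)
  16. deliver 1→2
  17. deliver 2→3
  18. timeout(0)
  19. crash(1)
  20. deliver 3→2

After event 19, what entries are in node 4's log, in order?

step 1 propose(0,'x'): 0={coor,t=1,log=-}
step 2 deliver 0→2: 2={part,t=1,log=-}
step 3 deliver 2→0: —
step 4 deliver 0→4: 4={part,t=1,log=-}
step 5 deliver 4→0: —
step 6 deliver 0→3: 3={part,t=1,log=-}
step 7 deliver 3→0: —
step 8 deliver 0→1: 1={part,t=1,log=-}
step 9 deliver 1→0: 0={coor,t=1,log=x}
step 10 deliver 0→3: 3={part,t=1,log=x}
step 11 deliver 0→2: 2={part,t=1,log=x}
step 12 deliver 2→0: —
step 13 crash(3): 3={✗part,t=1,log=x}
step 14 crash(4): 4={✗part,t=1,log=-}
step 15 recover(3): 3={part,t=1,log=x}
step 16 deliver 1→2: —
step 17 deliver 2→3: —
step 18 timeout(0): 0={coor,t=2,log=x}
step 19 crash(1): 1={✗part,t=1,log=-}

empty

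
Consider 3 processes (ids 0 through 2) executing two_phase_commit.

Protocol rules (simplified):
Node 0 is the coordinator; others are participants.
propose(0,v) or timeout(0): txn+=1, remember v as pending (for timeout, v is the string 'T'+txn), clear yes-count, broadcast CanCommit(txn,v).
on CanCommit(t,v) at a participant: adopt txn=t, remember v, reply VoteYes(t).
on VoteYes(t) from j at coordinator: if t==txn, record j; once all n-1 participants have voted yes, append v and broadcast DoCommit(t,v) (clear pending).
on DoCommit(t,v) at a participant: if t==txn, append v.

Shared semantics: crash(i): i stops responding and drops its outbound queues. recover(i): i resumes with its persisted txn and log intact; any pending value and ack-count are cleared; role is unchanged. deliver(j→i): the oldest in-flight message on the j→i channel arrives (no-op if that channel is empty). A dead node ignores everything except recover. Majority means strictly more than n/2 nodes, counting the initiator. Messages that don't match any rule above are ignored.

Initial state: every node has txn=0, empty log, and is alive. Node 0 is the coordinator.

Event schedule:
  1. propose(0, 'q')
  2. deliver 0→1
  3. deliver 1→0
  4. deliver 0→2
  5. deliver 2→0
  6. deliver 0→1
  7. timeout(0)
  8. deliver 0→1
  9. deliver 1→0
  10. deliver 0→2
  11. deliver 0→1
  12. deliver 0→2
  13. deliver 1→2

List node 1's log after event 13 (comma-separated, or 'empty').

q

[1] propose(0,'q') → N0(coor t1 [-])
[2] deliver 0→1 → N1(part t1 [-])
[3] deliver 1→0 → ∅
[4] deliver 0→2 → N2(part t1 [-])
[5] deliver 2→0 → N0(coor t1 [q])
[6] deliver 0→1 → N1(part t1 [q])
[7] timeout(0) → N0(coor t2 [q])
[8] deliver 0→1 → N1(part t2 [q])
[9] deliver 1→0 → ∅
[10] deliver 0→2 → N2(part t1 [q])
[11] deliver 0→1 → ∅
[12] deliver 0→2 → N2(part t2 [q])
[13] deliver 1→2 → ∅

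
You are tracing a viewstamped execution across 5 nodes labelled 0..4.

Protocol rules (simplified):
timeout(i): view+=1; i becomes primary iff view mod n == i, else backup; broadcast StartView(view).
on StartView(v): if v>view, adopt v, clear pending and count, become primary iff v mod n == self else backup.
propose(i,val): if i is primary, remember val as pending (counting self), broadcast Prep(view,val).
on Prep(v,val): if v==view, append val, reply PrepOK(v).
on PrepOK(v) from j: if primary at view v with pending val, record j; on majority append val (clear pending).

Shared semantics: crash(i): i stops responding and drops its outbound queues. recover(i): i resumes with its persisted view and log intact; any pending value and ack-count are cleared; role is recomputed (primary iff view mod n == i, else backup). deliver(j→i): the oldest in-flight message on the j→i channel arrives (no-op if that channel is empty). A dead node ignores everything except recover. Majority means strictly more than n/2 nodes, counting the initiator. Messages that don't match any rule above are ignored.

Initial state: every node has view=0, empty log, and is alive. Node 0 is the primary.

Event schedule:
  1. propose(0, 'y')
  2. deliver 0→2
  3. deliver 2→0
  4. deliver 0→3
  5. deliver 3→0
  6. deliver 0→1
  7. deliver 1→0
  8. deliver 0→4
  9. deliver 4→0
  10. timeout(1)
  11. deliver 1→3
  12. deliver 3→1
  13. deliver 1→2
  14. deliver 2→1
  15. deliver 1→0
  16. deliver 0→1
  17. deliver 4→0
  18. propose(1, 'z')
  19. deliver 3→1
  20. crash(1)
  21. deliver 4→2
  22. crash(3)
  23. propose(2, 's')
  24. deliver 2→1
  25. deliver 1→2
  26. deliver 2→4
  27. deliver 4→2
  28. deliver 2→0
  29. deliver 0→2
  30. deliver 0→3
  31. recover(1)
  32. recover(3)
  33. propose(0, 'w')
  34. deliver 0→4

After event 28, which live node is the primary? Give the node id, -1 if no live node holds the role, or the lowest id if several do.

-1

[1] propose(0,'y') → ∅
[2] deliver 0→2 → N2(back v0 [y])
[3] deliver 2→0 → ∅
[4] deliver 0→3 → N3(back v0 [y])
[5] deliver 3→0 → N0(prim v0 [y])
[6] deliver 0→1 → N1(back v0 [y])
[7] deliver 1→0 → ∅
[8] deliver 0→4 → N4(back v0 [y])
[9] deliver 4→0 → ∅
[10] timeout(1) → N1(prim v1 [y])
[11] deliver 1→3 → N3(back v1 [y])
[12] deliver 3→1 → ∅
[13] deliver 1→2 → N2(back v1 [y])
[14] deliver 2→1 → ∅
[15] deliver 1→0 → N0(back v1 [y])
[16] deliver 0→1 → ∅
[17] deliver 4→0 → ∅
[18] propose(1,'z') → ∅
[19] deliver 3→1 → ∅
[20] crash(1) → N1(✗prim v1 [y])
[21] deliver 4→2 → ∅
[22] crash(3) → N3(✗back v1 [y])
[23] propose(2,'s') → ∅
[24] deliver 2→1 → ∅
[25] deliver 1→2 → ∅
[26] deliver 2→4 → ∅
[27] deliver 4→2 → ∅
[28] deliver 2→0 → ∅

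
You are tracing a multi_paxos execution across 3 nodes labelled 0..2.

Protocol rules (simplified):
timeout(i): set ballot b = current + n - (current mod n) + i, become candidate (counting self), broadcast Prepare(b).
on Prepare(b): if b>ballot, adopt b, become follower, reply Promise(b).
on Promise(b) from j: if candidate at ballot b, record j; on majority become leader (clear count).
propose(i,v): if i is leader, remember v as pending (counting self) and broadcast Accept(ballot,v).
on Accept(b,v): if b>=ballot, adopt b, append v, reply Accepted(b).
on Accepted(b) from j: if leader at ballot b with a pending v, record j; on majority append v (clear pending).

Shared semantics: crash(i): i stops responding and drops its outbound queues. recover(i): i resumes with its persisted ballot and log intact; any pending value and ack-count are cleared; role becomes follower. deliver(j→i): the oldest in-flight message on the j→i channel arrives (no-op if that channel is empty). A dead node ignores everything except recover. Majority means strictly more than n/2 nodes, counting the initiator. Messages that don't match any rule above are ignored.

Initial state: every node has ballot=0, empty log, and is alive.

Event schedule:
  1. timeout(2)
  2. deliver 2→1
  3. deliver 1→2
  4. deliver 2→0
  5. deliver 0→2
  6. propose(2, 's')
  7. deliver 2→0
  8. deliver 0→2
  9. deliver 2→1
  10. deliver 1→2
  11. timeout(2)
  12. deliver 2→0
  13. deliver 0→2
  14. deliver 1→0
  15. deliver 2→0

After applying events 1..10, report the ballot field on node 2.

e1 timeout(2): 2[cand,b=5,-]
e2 deliver 2→1: 1[foll,b=5,-]
e3 deliver 1→2: 2[lead,b=5,-]
e4 deliver 2→0: 0[foll,b=5,-]
e5 deliver 0→2: ·
e6 propose(2,'s'): ·
e7 deliver 2→0: 0[foll,b=5,s]
e8 deliver 0→2: 2[lead,b=5,s]
e9 deliver 2→1: 1[foll,b=5,s]
e10 deliver 1→2: ·

5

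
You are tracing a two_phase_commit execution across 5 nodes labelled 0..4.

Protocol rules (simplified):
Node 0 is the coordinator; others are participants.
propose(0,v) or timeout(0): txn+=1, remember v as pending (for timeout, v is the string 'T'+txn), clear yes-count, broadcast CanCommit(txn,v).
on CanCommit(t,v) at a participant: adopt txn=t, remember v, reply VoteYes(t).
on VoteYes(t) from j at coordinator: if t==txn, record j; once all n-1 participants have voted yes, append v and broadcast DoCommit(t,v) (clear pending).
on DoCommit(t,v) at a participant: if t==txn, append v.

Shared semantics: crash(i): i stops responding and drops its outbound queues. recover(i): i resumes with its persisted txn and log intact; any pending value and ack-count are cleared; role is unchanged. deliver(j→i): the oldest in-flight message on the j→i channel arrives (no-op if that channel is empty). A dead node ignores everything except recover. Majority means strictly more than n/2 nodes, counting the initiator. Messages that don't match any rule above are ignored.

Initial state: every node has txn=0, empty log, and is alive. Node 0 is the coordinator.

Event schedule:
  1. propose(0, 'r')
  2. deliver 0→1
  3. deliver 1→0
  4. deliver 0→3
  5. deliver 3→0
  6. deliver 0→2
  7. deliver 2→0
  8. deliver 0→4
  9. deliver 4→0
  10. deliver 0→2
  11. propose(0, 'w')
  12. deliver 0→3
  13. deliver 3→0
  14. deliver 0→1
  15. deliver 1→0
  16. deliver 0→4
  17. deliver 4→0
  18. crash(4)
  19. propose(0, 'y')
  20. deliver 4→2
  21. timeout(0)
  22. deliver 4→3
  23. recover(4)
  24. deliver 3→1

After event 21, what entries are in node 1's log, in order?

r

e1 propose(0,'r'): 0[coor,t=1,-]
e2 deliver 0→1: 1[part,t=1,-]
e3 deliver 1→0: ·
e4 deliver 0→3: 3[part,t=1,-]
e5 deliver 3→0: ·
e6 deliver 0→2: 2[part,t=1,-]
e7 deliver 2→0: ·
e8 deliver 0→4: 4[part,t=1,-]
e9 deliver 4→0: 0[coor,t=1,r]
e10 deliver 0→2: 2[part,t=1,r]
e11 propose(0,'w'): 0[coor,t=2,r]
e12 deliver 0→3: 3[part,t=1,r]
e13 deliver 3→0: ·
e14 deliver 0→1: 1[part,t=1,r]
e15 deliver 1→0: ·
e16 deliver 0→4: 4[part,t=1,r]
e17 deliver 4→0: ·
e18 crash(4): 4[✗part,t=1,r]
e19 propose(0,'y'): 0[coor,t=3,r]
e20 deliver 4→2: ·
e21 timeout(0): 0[coor,t=4,r]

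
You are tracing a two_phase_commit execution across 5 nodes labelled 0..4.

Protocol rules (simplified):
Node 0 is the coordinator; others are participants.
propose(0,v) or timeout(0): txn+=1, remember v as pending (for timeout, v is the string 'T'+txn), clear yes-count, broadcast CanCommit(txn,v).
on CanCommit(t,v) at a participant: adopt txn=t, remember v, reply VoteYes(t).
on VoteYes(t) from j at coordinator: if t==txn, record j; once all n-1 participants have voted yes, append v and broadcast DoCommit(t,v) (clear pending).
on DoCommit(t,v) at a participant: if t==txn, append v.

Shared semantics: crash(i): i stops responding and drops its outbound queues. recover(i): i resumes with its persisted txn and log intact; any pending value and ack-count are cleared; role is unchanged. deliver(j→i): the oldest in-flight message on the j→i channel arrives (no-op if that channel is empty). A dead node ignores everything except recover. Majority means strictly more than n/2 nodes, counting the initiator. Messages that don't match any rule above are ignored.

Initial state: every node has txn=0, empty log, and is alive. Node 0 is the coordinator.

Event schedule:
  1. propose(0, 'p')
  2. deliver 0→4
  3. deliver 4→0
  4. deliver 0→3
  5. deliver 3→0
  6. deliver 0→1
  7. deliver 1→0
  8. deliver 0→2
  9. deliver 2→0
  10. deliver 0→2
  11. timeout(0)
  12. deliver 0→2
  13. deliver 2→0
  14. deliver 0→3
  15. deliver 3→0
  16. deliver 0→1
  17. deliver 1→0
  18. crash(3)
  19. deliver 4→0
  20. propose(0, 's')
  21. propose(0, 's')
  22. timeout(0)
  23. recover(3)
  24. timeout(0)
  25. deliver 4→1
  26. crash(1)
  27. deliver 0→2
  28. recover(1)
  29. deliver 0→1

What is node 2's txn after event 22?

2

1. propose(0,'p'):  <0:coor t1 ->
2. deliver 0→4:  <4:part t1 ->
3. deliver 4→0:  nop
4. deliver 0→3:  <3:part t1 ->
5. deliver 3→0:  nop
6. deliver 0→1:  <1:part t1 ->
7. deliver 1→0:  nop
8. deliver 0→2:  <2:part t1 ->
9. deliver 2→0:  <0:coor t1 p>
10. deliver 0→2:  <2:part t1 p>
11. timeout(0):  <0:coor t2 p>
12. deliver 0→2:  <2:part t2 p>
13. deliver 2→0:  nop
14. deliver 0→3:  <3:part t1 p>
15. deliver 3→0:  nop
16. deliver 0→1:  <1:part t1 p>
17. deliver 1→0:  nop
18. crash(3):  <3:✗part t1 p>
19. deliver 4→0:  nop
20. propose(0,'s'):  <0:coor t3 p>
21. propose(0,'s'):  <0:coor t4 p>
22. timeout(0):  <0:coor t5 p>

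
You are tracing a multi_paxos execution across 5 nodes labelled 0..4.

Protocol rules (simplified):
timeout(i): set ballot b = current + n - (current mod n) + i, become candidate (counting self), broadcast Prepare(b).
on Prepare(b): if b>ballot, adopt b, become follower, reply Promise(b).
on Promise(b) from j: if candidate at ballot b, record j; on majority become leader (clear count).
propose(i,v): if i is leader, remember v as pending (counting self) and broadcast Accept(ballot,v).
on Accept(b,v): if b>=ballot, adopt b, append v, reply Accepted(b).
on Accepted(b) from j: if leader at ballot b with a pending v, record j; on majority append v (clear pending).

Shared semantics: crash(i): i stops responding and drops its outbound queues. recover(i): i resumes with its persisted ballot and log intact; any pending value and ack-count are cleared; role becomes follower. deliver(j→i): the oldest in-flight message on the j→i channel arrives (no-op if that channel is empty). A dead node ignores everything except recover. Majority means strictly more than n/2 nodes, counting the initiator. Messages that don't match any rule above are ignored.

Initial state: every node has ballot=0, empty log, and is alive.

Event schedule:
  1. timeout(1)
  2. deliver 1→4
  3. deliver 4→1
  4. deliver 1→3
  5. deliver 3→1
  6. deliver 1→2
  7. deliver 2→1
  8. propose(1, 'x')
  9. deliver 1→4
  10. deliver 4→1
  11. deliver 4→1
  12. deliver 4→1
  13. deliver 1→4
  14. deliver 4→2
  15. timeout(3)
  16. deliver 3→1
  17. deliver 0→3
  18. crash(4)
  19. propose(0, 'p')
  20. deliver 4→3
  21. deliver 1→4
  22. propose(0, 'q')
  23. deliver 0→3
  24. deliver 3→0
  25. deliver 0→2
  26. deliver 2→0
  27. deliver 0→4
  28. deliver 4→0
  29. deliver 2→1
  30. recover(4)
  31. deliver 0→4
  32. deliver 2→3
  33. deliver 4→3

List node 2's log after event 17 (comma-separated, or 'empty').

empty

[1] timeout(1) → N1(cand b6 [-])
[2] deliver 1→4 → N4(foll b6 [-])
[3] deliver 4→1 → ∅
[4] deliver 1→3 → N3(foll b6 [-])
[5] deliver 3→1 → N1(lead b6 [-])
[6] deliver 1→2 → N2(foll b6 [-])
[7] deliver 2→1 → ∅
[8] propose(1,'x') → ∅
[9] deliver 1→4 → N4(foll b6 [x])
[10] deliver 4→1 → ∅
[11] deliver 4→1 → ∅
[12] deliver 4→1 → ∅
[13] deliver 1→4 → ∅
[14] deliver 4→2 → ∅
[15] timeout(3) → N3(cand b13 [-])
[16] deliver 3→1 → N1(foll b13 [-])
[17] deliver 0→3 → ∅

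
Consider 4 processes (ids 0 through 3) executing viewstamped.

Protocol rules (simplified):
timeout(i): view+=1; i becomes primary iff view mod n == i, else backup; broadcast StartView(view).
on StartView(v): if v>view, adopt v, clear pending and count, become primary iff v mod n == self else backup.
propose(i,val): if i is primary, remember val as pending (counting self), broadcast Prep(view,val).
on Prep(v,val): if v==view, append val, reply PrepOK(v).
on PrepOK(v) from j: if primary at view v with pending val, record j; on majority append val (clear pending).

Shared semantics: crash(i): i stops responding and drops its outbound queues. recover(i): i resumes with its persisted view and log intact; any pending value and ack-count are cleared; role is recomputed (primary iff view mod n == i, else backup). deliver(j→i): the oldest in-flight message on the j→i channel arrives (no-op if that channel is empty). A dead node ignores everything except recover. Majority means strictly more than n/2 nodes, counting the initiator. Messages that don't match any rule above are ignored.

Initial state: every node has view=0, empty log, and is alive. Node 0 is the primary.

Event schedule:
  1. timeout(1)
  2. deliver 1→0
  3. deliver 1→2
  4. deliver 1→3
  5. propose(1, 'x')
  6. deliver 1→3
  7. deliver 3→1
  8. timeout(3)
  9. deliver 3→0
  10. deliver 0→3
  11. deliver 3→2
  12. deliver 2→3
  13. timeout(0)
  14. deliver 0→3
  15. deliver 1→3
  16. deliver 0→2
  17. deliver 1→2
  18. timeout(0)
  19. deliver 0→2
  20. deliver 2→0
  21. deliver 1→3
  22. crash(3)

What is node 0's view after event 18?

4

after 1 — timeout(1): n1:prim/v1/[-]
after 2 — deliver 1→0: n0:back/v1/[-]
after 3 — deliver 1→2: n2:back/v1/[-]
after 4 — deliver 1→3: n3:back/v1/[-]
after 5 — propose(1,'x'): ·
after 6 — deliver 1→3: n3:back/v1/[x]
after 7 — deliver 3→1: ·
after 8 — timeout(3): n3:back/v2/[x]
after 9 — deliver 3→0: n0:back/v2/[-]
after 10 — deliver 0→3: ·
after 11 — deliver 3→2: n2:prim/v2/[-]
after 12 — deliver 2→3: ·
after 13 — timeout(0): n0:back/v3/[-]
after 14 — deliver 0→3: n3:prim/v3/[x]
after 15 — deliver 1→3: ·
after 16 — deliver 0→2: n2:back/v3/[-]
after 17 — deliver 1→2: ·
after 18 — timeout(0): n0:prim/v4/[-]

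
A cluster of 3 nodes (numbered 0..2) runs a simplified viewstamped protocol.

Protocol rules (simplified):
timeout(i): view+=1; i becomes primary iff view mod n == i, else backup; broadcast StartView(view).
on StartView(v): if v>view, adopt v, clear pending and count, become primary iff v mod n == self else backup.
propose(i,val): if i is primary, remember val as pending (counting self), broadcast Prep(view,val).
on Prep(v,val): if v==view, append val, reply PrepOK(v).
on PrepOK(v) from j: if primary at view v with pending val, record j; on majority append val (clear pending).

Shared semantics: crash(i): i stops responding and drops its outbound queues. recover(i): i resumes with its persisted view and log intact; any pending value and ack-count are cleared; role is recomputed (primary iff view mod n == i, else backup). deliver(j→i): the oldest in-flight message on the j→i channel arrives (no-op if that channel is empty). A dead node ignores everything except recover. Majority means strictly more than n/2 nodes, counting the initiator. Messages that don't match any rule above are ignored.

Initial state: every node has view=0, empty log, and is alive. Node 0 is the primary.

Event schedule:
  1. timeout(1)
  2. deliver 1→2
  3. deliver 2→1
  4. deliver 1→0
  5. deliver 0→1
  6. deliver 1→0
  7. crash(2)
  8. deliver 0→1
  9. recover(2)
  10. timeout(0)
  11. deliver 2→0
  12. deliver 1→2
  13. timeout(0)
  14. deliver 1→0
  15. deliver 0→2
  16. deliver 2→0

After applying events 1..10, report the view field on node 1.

e1 timeout(1): 1[prim,v=1,-]
e2 deliver 1→2: 2[back,v=1,-]
e3 deliver 2→1: ·
e4 deliver 1→0: 0[back,v=1,-]
e5 deliver 0→1: ·
e6 deliver 1→0: ·
e7 crash(2): 2[✗back,v=1,-]
e8 deliver 0→1: ·
e9 recover(2): 2[back,v=1,-]
e10 timeout(0): 0[back,v=2,-]

1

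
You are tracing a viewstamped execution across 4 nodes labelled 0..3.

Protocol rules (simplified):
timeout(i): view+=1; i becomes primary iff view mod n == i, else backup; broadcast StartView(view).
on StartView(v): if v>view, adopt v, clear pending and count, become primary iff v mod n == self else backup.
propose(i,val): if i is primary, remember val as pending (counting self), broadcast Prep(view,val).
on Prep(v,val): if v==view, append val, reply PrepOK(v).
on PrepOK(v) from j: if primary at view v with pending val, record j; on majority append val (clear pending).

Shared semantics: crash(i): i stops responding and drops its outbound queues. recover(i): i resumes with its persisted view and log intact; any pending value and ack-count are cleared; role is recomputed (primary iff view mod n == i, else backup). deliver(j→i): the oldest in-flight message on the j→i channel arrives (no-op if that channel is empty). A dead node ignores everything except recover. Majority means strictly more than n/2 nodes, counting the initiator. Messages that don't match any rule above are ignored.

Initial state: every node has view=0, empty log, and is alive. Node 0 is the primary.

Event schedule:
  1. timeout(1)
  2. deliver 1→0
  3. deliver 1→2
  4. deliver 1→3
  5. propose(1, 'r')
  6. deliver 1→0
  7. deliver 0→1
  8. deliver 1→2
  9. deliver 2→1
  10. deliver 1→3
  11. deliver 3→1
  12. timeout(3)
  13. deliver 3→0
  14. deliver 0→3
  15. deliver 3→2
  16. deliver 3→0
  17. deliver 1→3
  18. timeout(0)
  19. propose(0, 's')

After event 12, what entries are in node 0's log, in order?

r

step 1 timeout(1): 1={prim,v=1,log=-}
step 2 deliver 1→0: 0={back,v=1,log=-}
step 3 deliver 1→2: 2={back,v=1,log=-}
step 4 deliver 1→3: 3={back,v=1,log=-}
step 5 propose(1,'r'): —
step 6 deliver 1→0: 0={back,v=1,log=r}
step 7 deliver 0→1: —
step 8 deliver 1→2: 2={back,v=1,log=r}
step 9 deliver 2→1: 1={prim,v=1,log=r}
step 10 deliver 1→3: 3={back,v=1,log=r}
step 11 deliver 3→1: —
step 12 timeout(3): 3={back,v=2,log=r}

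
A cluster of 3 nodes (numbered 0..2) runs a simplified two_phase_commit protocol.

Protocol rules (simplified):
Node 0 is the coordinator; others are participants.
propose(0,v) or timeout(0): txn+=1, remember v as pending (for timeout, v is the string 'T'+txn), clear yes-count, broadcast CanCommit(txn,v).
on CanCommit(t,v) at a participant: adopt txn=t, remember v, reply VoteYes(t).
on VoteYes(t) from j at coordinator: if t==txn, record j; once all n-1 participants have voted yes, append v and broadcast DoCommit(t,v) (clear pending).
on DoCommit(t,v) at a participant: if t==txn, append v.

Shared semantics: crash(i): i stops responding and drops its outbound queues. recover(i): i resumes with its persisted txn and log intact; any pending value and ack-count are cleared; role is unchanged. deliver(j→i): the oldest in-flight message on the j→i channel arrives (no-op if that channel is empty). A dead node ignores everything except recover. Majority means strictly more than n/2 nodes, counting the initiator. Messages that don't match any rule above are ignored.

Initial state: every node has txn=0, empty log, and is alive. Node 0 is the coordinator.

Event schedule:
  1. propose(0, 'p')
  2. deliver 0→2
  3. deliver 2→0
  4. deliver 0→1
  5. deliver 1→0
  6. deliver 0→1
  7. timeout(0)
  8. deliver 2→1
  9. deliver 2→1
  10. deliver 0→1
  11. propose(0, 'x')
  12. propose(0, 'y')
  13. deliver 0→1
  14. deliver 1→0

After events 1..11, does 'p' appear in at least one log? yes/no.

[1] propose(0,'p') → N0(coor t1 [-])
[2] deliver 0→2 → N2(part t1 [-])
[3] deliver 2→0 → ∅
[4] deliver 0→1 → N1(part t1 [-])
[5] deliver 1→0 → N0(coor t1 [p])
[6] deliver 0→1 → N1(part t1 [p])
[7] timeout(0) → N0(coor t2 [p])
[8] deliver 2→1 → ∅
[9] deliver 2→1 → ∅
[10] deliver 0→1 → N1(part t2 [p])
[11] propose(0,'x') → N0(coor t3 [p])

yes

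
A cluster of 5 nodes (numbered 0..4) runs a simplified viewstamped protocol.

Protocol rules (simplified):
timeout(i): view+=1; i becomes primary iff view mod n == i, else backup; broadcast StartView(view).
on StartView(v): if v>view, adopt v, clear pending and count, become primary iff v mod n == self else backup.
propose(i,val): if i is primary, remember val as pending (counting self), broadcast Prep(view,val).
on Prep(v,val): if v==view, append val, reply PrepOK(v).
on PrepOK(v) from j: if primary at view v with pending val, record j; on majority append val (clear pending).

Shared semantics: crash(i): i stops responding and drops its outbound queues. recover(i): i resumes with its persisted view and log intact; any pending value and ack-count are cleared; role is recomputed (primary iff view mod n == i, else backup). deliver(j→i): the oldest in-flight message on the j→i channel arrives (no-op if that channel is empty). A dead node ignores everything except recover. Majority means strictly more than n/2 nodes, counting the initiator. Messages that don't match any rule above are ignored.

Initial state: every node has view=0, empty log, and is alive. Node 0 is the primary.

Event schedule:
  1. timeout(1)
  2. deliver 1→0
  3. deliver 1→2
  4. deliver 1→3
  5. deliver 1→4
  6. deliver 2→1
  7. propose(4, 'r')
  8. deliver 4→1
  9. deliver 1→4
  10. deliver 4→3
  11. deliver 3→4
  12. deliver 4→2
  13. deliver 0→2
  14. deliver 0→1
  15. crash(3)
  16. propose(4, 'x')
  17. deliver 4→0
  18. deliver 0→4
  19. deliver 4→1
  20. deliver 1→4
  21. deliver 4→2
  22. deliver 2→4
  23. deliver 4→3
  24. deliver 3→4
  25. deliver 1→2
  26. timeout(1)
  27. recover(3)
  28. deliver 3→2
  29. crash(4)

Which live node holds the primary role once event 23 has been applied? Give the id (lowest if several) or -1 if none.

step 1 timeout(1): 1={prim,v=1,log=-}
step 2 deliver 1→0: 0={back,v=1,log=-}
step 3 deliver 1→2: 2={back,v=1,log=-}
step 4 deliver 1→3: 3={back,v=1,log=-}
step 5 deliver 1→4: 4={back,v=1,log=-}
step 6 deliver 2→1: —
step 7 propose(4,'r'): —
step 8 deliver 4→1: —
step 9 deliver 1→4: —
step 10 deliver 4→3: —
step 11 deliver 3→4: —
step 12 deliver 4→2: —
step 13 deliver 0→2: —
step 14 deliver 0→1: —
step 15 crash(3): 3={✗back,v=1,log=-}
step 16 propose(4,'x'): —
step 17 deliver 4→0: —
step 18 deliver 0→4: —
step 19 deliver 4→1: —
step 20 deliver 1→4: —
step 21 deliver 4→2: —
step 22 deliver 2→4: —
step 23 deliver 4→3: —

1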